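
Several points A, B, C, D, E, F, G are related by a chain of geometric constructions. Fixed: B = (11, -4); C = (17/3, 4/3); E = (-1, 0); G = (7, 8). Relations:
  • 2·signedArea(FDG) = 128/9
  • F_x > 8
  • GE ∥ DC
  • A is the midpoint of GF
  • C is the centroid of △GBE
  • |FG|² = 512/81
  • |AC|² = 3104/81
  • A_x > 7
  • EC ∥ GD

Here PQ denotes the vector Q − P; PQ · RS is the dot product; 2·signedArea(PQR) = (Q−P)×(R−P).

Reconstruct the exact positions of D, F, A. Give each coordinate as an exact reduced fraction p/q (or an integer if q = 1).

A = (71/9, 64/9)
D = (41/3, 28/3)
F = (79/9, 56/9)

1. D_x = 41/3  [GE ∥ DC ∩ EC ∥ GD]
2. D_y = 28/3  [GE ∥ DC ∩ EC ∥ GD]
   → D = (41/3, 28/3)
3. F_x = 79/9  [line 4/3·x + -20/3·y + 268/9 = 0 ∩ |FG|² = 512/81]
4. F_y = 56/9  [line 4/3·x + -20/3·y + 268/9 = 0 ∩ |FG|² = 512/81]
   → F = (79/9, 56/9)
5. A_x = 71/9  [A is the midpoint of GF]
6. A_y = 64/9  [A is the midpoint of GF]
   → A = (71/9, 64/9)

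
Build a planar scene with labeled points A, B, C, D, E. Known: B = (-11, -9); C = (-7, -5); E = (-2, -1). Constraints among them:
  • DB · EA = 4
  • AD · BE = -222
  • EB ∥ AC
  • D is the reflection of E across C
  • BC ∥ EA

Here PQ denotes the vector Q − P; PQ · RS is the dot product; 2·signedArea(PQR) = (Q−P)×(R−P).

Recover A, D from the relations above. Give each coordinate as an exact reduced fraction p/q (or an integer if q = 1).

A = (2, 3)
D = (-12, -9)

1. A_x = 2  [EB ∥ AC ∩ BC ∥ EA]
2. A_y = 3  [EB ∥ AC ∩ BC ∥ EA]
   → A = (2, 3)
3. D_x = -12  [D is the reflection of E across C]
4. D_y = -9  [D is the reflection of E across C]
   → D = (-12, -9)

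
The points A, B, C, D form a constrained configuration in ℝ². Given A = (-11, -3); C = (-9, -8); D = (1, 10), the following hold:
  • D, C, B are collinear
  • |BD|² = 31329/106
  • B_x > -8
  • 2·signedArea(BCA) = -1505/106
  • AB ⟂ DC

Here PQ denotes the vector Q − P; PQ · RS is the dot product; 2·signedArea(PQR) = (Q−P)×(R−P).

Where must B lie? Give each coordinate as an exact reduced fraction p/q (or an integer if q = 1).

B = (-779/106, -533/106)

1. B_x = -779/106  [D, C, B are collinear ∩ AB ⟂ DC]
2. B_y = -533/106  [D, C, B are collinear ∩ AB ⟂ DC]
   → B = (-779/106, -533/106)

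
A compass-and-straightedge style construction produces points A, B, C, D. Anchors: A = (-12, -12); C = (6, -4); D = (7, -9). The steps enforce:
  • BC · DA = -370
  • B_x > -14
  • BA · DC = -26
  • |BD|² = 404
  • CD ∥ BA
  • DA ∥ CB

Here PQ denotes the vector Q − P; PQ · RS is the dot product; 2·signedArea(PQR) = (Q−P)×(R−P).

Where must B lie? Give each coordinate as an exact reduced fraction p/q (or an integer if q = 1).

B = (-13, -7)

1. B_x = -13  [CD ∥ BA ∩ DA ∥ CB]
2. B_y = -7  [CD ∥ BA ∩ DA ∥ CB]
   → B = (-13, -7)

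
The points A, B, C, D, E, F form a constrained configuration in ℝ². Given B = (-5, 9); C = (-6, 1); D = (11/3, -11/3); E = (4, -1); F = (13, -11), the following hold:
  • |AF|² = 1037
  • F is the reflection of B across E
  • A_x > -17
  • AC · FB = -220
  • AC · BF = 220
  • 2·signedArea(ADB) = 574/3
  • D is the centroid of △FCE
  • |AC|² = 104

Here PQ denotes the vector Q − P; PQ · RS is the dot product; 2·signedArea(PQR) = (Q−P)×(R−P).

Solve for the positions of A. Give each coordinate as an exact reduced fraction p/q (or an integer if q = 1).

A = (-16, 3)

1. A_x = -16  [AC · BF = 220 ∩ 2·signedArea(ADB) = 574/3]
2. A_y = 3  [AC · BF = 220 ∩ 2·signedArea(ADB) = 574/3]
   → A = (-16, 3)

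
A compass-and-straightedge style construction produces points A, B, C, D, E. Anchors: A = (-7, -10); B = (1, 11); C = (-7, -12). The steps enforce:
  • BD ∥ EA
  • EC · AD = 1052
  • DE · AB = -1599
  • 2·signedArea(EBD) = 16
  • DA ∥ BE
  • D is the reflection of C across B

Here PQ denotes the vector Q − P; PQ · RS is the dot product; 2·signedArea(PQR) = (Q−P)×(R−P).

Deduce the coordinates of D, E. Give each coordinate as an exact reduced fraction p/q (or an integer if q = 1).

1. D_x = 9  [D is the reflection of C across B]
2. D_y = 34  [D is the reflection of C across B]
   → D = (9, 34)
3. E_x = -15  [BD ∥ EA ∩ DA ∥ BE]
4. E_y = -33  [BD ∥ EA ∩ DA ∥ BE]
   → E = (-15, -33)

D = (9, 34)
E = (-15, -33)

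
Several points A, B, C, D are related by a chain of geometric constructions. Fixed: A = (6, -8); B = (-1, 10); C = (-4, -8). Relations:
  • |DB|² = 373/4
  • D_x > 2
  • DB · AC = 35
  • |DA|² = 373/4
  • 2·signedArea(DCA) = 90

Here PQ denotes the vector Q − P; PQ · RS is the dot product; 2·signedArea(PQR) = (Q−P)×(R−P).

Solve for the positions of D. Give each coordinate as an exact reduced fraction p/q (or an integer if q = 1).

1. D_x = 5/2  [DB · AC = 35 ∩ 2·signedArea(DCA) = 90]
2. D_y = 1  [DB · AC = 35 ∩ 2·signedArea(DCA) = 90]
   → D = (5/2, 1)

D = (5/2, 1)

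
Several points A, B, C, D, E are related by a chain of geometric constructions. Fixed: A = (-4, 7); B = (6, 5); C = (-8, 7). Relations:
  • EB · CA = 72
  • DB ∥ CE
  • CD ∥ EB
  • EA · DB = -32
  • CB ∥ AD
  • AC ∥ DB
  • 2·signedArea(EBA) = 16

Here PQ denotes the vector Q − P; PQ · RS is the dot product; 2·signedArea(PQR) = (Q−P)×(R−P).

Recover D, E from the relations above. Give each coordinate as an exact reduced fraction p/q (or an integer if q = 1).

D = (10, 5)
E = (-12, 7)

1. D_x = 10  [AC ∥ DB ∩ CB ∥ AD]
2. D_y = 5  [AC ∥ DB ∩ CB ∥ AD]
   → D = (10, 5)
3. E_x = -12  [CD ∥ EB ∩ DB ∥ CE]
4. E_y = 7  [CD ∥ EB ∩ DB ∥ CE]
   → E = (-12, 7)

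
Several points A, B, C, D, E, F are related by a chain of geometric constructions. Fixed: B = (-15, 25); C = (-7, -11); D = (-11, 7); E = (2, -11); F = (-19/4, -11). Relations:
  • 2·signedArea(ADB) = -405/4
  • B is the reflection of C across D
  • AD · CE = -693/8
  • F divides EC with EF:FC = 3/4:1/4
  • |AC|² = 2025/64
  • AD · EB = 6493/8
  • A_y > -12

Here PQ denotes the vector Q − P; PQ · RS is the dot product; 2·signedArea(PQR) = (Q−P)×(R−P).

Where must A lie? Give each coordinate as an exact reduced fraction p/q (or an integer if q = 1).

1. A_x = -11/8  [AD · EB = 6493/8 ∩ AD · CE = -693/8]
2. A_y = -11  [AD · EB = 6493/8 ∩ AD · CE = -693/8]
   → A = (-11/8, -11)

A = (-11/8, -11)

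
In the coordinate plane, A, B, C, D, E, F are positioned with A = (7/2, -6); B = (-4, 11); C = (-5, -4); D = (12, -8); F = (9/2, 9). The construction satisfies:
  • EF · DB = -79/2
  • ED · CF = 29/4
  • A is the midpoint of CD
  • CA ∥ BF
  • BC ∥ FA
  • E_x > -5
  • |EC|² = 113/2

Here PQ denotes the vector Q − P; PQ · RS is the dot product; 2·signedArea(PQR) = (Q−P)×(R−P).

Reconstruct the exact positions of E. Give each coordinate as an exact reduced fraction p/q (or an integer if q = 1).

E = (-9/2, 7/2)

1. E_x = -9/2  [ED · CF = 29/4 ∩ EF · DB = -79/2]
2. E_y = 7/2  [ED · CF = 29/4 ∩ EF · DB = -79/2]
   → E = (-9/2, 7/2)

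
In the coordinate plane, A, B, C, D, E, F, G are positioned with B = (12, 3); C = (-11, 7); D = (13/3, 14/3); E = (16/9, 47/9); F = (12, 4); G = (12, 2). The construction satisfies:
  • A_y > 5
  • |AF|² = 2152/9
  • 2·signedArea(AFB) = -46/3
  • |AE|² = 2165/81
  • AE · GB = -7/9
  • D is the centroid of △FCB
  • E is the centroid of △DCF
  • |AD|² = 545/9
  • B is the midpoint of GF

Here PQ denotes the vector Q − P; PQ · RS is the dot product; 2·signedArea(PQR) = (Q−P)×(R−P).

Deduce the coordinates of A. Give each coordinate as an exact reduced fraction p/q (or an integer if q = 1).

A = (-10/3, 6)

1. A_x = -10/3  [AE · GB = -7/9 ∩ 2·signedArea(AFB) = -46/3]
2. A_y = 6  [AE · GB = -7/9 ∩ 2·signedArea(AFB) = -46/3]
   → A = (-10/3, 6)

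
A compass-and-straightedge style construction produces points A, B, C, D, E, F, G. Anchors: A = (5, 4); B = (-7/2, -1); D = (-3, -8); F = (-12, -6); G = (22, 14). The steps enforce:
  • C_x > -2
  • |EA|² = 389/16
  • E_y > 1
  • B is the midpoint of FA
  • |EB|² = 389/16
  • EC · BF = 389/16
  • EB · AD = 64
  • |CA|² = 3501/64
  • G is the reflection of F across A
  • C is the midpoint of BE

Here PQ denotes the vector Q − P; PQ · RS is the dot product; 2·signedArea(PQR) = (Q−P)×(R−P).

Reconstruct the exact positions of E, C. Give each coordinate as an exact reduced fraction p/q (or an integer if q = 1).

C = (-11/8, 1/4)
E = (3/4, 3/2)

1. E_x = 3/4  [line 8·x + 12·y + -24 = 0 ∩ |EA|² = 389/16]
2. E_y = 3/2  [line 8·x + 12·y + -24 = 0 ∩ |EA|² = 389/16]
   → E = (3/4, 3/2)
3. C_x = -11/8  [C is the midpoint of BE]
4. C_y = 1/4  [C is the midpoint of BE]
   → C = (-11/8, 1/4)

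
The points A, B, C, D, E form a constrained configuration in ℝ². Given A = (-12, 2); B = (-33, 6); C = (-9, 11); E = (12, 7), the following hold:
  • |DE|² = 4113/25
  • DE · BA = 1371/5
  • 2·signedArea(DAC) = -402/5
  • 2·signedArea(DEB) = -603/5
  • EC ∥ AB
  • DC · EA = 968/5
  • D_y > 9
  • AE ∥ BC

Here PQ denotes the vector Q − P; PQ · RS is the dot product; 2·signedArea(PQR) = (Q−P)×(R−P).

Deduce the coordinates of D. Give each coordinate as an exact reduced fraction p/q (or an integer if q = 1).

1. D_x = -3/5  [2·signedArea(DEB) = -603/5 ∩ DE · BA = 1371/5]
2. D_y = 47/5  [2·signedArea(DEB) = -603/5 ∩ DE · BA = 1371/5]
   → D = (-3/5, 47/5)

D = (-3/5, 47/5)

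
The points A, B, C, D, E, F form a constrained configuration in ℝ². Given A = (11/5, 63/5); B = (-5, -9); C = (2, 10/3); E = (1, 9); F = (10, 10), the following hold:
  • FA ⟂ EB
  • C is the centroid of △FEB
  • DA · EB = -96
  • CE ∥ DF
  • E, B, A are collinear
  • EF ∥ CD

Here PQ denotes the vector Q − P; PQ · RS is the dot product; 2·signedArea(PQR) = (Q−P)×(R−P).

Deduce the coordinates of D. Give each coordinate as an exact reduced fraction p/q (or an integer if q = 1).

D = (11, 13/3)

1. D_x = 11  [CE ∥ DF ∩ EF ∥ CD]
2. D_y = 13/3  [CE ∥ DF ∩ EF ∥ CD]
   → D = (11, 13/3)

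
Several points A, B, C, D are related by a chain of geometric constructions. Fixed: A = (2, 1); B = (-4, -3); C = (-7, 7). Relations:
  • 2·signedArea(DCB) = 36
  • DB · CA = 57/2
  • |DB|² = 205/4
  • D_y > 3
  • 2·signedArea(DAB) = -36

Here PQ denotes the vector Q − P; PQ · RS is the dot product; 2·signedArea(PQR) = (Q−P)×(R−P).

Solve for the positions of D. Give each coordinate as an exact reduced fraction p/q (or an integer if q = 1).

1. D_x = -5/2  [DB · CA = 57/2 ∩ 2·signedArea(DCB) = 36]
2. D_y = 4  [DB · CA = 57/2 ∩ 2·signedArea(DCB) = 36]
   → D = (-5/2, 4)

D = (-5/2, 4)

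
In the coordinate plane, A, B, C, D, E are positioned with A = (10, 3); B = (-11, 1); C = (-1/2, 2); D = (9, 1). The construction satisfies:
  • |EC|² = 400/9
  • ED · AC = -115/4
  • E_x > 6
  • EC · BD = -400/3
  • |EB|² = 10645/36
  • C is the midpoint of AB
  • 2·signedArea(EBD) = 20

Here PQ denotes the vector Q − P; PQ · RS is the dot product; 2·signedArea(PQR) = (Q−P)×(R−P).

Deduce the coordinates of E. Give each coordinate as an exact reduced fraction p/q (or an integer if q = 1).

1. E_x = 37/6  [ED · AC = -115/4 ∩ EC · BD = -400/3]
2. E_y = 2  [ED · AC = -115/4 ∩ EC · BD = -400/3]
   → E = (37/6, 2)

E = (37/6, 2)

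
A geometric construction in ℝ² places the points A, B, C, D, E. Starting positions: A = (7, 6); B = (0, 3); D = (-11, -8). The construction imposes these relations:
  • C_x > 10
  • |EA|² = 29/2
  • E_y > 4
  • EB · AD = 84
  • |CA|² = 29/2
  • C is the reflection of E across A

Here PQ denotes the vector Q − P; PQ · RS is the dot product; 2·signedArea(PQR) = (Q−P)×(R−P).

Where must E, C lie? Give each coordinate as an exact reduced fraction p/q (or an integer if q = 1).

1. E_x = 7/2  [line 18·x + 14·y + -126 = 0 ∩ |EA|² = 29/2]
2. E_y = 9/2  [line 18·x + 14·y + -126 = 0 ∩ |EA|² = 29/2]
   → E = (7/2, 9/2)
3. C_x = 21/2  [C is the reflection of E across A]
4. C_y = 15/2  [C is the reflection of E across A]
   → C = (21/2, 15/2)

C = (21/2, 15/2)
E = (7/2, 9/2)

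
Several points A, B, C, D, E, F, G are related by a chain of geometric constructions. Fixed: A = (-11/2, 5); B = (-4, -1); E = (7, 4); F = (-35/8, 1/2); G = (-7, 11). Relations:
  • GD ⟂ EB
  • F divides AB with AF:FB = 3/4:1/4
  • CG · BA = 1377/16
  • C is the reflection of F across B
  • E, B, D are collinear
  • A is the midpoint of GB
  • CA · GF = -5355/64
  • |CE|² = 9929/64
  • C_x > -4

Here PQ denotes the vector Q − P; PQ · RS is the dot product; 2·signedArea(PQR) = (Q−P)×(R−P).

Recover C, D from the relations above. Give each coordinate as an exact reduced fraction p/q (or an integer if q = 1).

1. C_x = -29/8  [C is the reflection of F across B]
2. C_y = -5/2  [C is the reflection of F across B]
   → C = (-29/8, -5/2)
3. D_x = -287/146  [E, B, D are collinear ∩ GD ⟂ EB]
4. D_y = -11/146  [E, B, D are collinear ∩ GD ⟂ EB]
   → D = (-287/146, -11/146)

C = (-29/8, -5/2)
D = (-287/146, -11/146)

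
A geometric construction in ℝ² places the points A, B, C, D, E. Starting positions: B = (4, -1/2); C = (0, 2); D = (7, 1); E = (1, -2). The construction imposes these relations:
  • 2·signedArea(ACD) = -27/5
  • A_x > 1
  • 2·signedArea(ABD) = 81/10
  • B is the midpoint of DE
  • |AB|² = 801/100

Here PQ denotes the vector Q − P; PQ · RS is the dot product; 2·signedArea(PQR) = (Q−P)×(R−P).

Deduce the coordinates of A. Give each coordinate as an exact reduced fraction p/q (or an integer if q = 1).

1. A_x = 8/5  [2·signedArea(ACD) = -27/5 ∩ 2·signedArea(ABD) = 81/10]
2. A_y = 1  [2·signedArea(ACD) = -27/5 ∩ 2·signedArea(ABD) = 81/10]
   → A = (8/5, 1)

A = (8/5, 1)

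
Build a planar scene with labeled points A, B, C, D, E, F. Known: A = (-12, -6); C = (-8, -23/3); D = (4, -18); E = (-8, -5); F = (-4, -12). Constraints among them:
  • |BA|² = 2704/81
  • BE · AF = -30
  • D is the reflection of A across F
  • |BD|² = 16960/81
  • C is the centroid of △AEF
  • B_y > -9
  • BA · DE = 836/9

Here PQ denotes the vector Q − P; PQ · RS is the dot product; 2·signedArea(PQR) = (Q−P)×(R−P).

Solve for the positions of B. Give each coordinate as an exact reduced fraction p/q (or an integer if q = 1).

1. B_x = -20/3  [BA · DE = 836/9 ∩ BE · AF = -30]
2. B_y = -74/9  [BA · DE = 836/9 ∩ BE · AF = -30]
   → B = (-20/3, -74/9)

B = (-20/3, -74/9)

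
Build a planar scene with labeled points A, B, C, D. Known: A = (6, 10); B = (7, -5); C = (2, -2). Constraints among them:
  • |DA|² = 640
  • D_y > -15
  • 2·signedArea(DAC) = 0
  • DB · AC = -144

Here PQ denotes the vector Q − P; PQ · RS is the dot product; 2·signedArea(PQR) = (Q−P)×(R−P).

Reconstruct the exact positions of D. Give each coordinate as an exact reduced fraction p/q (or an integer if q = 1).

D = (-2, -14)

1. D_x = -2  [2·signedArea(DAC) = 0 ∩ DB · AC = -144]
2. D_y = -14  [2·signedArea(DAC) = 0 ∩ DB · AC = -144]
   → D = (-2, -14)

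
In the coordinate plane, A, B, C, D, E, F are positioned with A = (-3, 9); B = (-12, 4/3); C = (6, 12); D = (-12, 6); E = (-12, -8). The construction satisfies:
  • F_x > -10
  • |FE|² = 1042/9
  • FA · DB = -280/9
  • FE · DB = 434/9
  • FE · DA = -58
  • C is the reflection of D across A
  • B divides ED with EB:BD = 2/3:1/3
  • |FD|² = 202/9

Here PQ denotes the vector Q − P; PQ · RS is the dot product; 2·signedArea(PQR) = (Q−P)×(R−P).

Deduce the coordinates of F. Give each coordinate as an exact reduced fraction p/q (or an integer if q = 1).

F = (-9, 7/3)

1. F_x = -9  [FA · DB = -280/9 ∩ FE · DA = -58]
2. F_y = 7/3  [FA · DB = -280/9 ∩ FE · DA = -58]
   → F = (-9, 7/3)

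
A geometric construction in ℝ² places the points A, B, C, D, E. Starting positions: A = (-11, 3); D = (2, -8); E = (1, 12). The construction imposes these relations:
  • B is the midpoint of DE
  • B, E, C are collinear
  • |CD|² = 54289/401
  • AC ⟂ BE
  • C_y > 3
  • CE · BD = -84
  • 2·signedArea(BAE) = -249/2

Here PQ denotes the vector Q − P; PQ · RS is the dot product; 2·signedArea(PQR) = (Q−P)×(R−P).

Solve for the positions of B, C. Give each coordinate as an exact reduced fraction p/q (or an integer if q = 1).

1. B_x = 3/2  [B is the midpoint of DE]
2. B_y = 2  [B is the midpoint of DE]
   → B = (3/2, 2)
3. C_x = 569/401  [B, E, C are collinear ∩ AC ⟂ BE]
4. C_y = 1452/401  [B, E, C are collinear ∩ AC ⟂ BE]
   → C = (569/401, 1452/401)

B = (3/2, 2)
C = (569/401, 1452/401)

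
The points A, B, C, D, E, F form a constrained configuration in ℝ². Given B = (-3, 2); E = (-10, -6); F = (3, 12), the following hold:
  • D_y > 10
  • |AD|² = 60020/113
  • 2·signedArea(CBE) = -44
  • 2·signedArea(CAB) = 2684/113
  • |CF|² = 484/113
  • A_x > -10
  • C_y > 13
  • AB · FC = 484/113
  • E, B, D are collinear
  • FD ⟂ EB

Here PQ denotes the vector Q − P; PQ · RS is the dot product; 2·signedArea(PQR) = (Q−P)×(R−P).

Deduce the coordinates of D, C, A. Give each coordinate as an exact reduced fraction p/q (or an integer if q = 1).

A = (-9, -8)
C = (163/113, 1510/113)
D = (515/113, 1202/113)

1. D_x = 515/113  [E, B, D are collinear ∩ FD ⟂ EB]
2. D_y = 1202/113  [E, B, D are collinear ∩ FD ⟂ EB]
   → D = (515/113, 1202/113)
3. C_x = 163/113  [line 8·x + -7·y + 82 = 0 ∩ |CF|² = 484/113]
4. C_y = 1510/113  [line 8·x + -7·y + 82 = 0 ∩ |CF|² = 484/113]
   → C = (163/113, 1510/113)
5. A_x = -9  [2·signedArea(CAB) = 2684/113 ∩ AB · FC = 484/113]
6. A_y = -8  [2·signedArea(CAB) = 2684/113 ∩ AB · FC = 484/113]
   → A = (-9, -8)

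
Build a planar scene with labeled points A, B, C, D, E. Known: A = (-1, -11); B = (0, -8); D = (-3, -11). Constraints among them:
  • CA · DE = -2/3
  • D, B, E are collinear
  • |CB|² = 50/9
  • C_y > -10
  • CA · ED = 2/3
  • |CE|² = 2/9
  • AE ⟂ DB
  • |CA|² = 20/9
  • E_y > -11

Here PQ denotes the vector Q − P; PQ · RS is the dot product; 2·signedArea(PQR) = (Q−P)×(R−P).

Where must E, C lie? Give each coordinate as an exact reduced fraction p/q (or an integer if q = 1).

1. E_x = -2  [D, B, E are collinear ∩ AE ⟂ DB]
2. E_y = -10  [D, B, E are collinear ∩ AE ⟂ DB]
   → E = (-2, -10)
3. C_x = -5/3  [line 1·x + 1·y + 34/3 = 0 ∩ |CA|² = 20/9]
4. C_y = -29/3  [line 1·x + 1·y + 34/3 = 0 ∩ |CA|² = 20/9]
   → C = (-5/3, -29/3)

C = (-5/3, -29/3)
E = (-2, -10)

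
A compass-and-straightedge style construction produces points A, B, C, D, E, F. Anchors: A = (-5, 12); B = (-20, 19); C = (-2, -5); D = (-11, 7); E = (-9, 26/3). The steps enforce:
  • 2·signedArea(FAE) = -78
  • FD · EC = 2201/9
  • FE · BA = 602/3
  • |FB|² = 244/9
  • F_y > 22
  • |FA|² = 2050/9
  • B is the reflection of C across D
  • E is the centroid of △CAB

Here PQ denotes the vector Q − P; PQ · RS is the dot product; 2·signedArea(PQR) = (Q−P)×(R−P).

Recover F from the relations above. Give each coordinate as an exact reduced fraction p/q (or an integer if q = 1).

F = (-16, 67/3)

1. F_x = -16  [FD · EC = 2201/9 ∩ FE · BA = 602/3]
2. F_y = 67/3  [FD · EC = 2201/9 ∩ FE · BA = 602/3]
   → F = (-16, 67/3)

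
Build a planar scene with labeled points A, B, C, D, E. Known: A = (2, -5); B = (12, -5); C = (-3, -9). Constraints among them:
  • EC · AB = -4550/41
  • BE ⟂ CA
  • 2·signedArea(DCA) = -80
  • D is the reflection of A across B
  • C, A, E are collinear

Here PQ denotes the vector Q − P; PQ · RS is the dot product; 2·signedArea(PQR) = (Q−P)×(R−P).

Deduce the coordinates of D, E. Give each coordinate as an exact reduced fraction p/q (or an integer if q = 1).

1. D_x = 22  [D is the reflection of A across B]
2. D_y = -5  [D is the reflection of A across B]
   → D = (22, -5)
3. E_x = 332/41  [C, A, E are collinear ∩ BE ⟂ CA]
4. E_y = -5/41  [C, A, E are collinear ∩ BE ⟂ CA]
   → E = (332/41, -5/41)

D = (22, -5)
E = (332/41, -5/41)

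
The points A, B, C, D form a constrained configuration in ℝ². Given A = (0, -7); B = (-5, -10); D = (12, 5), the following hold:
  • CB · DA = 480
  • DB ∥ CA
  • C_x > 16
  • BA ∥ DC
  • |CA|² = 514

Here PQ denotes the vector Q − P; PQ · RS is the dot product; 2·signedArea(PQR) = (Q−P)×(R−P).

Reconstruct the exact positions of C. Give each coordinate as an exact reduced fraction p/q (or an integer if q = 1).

1. C_x = 17  [DB ∥ CA ∩ BA ∥ DC]
2. C_y = 8  [DB ∥ CA ∩ BA ∥ DC]
   → C = (17, 8)

C = (17, 8)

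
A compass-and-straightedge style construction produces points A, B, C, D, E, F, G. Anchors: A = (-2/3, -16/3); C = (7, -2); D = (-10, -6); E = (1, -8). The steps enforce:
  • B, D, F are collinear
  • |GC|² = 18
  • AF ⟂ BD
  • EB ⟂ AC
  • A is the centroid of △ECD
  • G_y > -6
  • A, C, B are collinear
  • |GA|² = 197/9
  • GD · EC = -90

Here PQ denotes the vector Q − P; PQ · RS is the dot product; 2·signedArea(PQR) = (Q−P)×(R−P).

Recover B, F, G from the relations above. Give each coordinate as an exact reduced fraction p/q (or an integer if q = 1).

B = (-151/629, -3238/629)
F = (-77412514/113923851, -590834402/113923851)
G = (4, -5)

1. B_x = -151/629  [A, C, B are collinear ∩ EB ⟂ AC]
2. B_y = -3238/629  [A, C, B are collinear ∩ EB ⟂ AC]
   → B = (-151/629, -3238/629)
3. F_x = -77412514/113923851  [B, D, F are collinear ∩ AF ⟂ BD]
4. F_y = -590834402/113923851  [B, D, F are collinear ∩ AF ⟂ BD]
   → F = (-77412514/113923851, -590834402/113923851)
5. G_x = 4  [line -6·x + -6·y + -6 = 0 ∩ |GC|² = 18]
6. G_y = -5  [line -6·x + -6·y + -6 = 0 ∩ |GC|² = 18]
   → G = (4, -5)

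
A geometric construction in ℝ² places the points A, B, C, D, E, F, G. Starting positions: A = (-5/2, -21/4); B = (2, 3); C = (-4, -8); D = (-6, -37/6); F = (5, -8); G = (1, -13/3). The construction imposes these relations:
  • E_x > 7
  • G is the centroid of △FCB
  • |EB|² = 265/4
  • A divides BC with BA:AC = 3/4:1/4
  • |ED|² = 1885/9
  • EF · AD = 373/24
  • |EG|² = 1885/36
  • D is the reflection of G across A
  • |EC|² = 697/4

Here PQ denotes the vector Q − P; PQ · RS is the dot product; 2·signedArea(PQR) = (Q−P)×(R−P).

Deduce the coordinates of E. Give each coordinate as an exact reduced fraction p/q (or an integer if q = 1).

E = (8, -5/2)

1. E_x = 8  [line 7/2·x + 11/12·y + -617/24 = 0 ∩ |EG|² = 1885/36]
2. E_y = -5/2  [line 7/2·x + 11/12·y + -617/24 = 0 ∩ |EG|² = 1885/36]
   → E = (8, -5/2)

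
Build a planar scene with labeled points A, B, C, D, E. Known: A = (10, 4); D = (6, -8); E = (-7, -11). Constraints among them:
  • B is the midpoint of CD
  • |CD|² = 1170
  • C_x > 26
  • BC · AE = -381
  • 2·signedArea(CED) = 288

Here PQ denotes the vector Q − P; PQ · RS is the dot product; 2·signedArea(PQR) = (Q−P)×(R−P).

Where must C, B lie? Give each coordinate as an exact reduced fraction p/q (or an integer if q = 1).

1. C_x = 27  [line -3·x + 13·y + -166 = 0 ∩ |CD|² = 1170]
2. C_y = 19  [line -3·x + 13·y + -166 = 0 ∩ |CD|² = 1170]
   → C = (27, 19)
3. B_x = 33/2  [B is the midpoint of CD]
4. B_y = 11/2  [B is the midpoint of CD]
   → B = (33/2, 11/2)

B = (33/2, 11/2)
C = (27, 19)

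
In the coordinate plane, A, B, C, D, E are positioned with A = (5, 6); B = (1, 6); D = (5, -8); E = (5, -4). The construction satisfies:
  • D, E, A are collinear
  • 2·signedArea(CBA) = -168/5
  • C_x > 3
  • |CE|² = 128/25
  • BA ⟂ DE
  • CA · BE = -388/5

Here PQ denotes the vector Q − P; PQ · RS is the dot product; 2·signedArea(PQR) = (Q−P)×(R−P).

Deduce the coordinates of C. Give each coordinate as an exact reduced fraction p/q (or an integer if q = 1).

1. C_x = 17/5  [CA · BE = -388/5 ∩ 2·signedArea(CBA) = -168/5]
2. C_y = -12/5  [CA · BE = -388/5 ∩ 2·signedArea(CBA) = -168/5]
   → C = (17/5, -12/5)

C = (17/5, -12/5)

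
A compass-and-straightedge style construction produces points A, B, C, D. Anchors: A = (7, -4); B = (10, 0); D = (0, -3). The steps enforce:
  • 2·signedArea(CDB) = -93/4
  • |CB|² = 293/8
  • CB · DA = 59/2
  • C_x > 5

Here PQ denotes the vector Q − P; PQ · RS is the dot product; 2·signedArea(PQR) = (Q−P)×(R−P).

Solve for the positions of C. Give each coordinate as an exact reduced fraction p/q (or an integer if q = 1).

1. C_x = 21/4  [2·signedArea(CDB) = -93/4 ∩ CB · DA = 59/2]
2. C_y = -15/4  [2·signedArea(CDB) = -93/4 ∩ CB · DA = 59/2]
   → C = (21/4, -15/4)

C = (21/4, -15/4)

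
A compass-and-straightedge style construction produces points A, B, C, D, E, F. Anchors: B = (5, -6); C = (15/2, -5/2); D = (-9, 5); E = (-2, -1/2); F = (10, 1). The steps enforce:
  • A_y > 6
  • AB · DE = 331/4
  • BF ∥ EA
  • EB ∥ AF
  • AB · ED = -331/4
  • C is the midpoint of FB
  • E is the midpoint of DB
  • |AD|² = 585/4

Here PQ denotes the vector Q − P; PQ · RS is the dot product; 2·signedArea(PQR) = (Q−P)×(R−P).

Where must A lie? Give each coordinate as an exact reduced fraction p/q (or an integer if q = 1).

A = (3, 13/2)

1. A_x = 3  [EB ∥ AF ∩ BF ∥ EA]
2. A_y = 13/2  [EB ∥ AF ∩ BF ∥ EA]
   → A = (3, 13/2)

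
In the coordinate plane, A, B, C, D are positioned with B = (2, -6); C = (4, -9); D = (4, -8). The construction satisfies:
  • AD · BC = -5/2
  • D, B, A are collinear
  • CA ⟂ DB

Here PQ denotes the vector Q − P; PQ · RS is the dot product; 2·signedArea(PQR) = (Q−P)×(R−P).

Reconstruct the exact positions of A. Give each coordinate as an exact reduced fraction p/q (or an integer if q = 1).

1. A_x = 9/2  [D, B, A are collinear ∩ CA ⟂ DB]
2. A_y = -17/2  [D, B, A are collinear ∩ CA ⟂ DB]
   → A = (9/2, -17/2)

A = (9/2, -17/2)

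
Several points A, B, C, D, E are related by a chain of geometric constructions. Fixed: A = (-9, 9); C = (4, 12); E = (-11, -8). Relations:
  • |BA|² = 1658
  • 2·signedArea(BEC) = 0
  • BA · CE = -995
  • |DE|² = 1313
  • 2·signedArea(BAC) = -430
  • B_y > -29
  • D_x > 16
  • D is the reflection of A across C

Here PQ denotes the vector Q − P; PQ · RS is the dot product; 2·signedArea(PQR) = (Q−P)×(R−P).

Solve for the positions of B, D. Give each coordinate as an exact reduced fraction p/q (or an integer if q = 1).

1. B_x = -26  [2·signedArea(BEC) = 0 ∩ 2·signedArea(BAC) = -430]
2. B_y = -28  [2·signedArea(BEC) = 0 ∩ 2·signedArea(BAC) = -430]
   → B = (-26, -28)
3. D_x = 17  [D is the reflection of A across C]
4. D_y = 15  [D is the reflection of A across C]
   → D = (17, 15)

B = (-26, -28)
D = (17, 15)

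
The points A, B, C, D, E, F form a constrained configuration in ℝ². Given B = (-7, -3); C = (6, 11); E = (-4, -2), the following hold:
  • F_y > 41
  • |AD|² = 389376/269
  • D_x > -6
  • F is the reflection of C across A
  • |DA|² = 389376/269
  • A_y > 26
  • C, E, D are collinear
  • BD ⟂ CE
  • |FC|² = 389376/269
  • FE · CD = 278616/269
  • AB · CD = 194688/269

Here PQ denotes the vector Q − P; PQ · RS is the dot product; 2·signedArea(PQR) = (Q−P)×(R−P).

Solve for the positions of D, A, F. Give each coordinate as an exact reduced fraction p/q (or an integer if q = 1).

A = (4734/269, 7015/269)
D = (-1506/269, -1097/269)
F = (7854/269, 11071/269)

1. D_x = -1506/269  [C, E, D are collinear ∩ BD ⟂ CE]
2. D_y = -1097/269  [C, E, D are collinear ∩ BD ⟂ CE]
   → D = (-1506/269, -1097/269)
3. A_x = 4734/269  [line 3120/269·x + 4056/269·y + -160680/269 = 0 ∩ |AD|² = 389376/269]
4. A_y = 7015/269  [line 3120/269·x + 4056/269·y + -160680/269 = 0 ∩ |AD|² = 389376/269]
   → A = (4734/269, 7015/269)
5. F_x = 7854/269  [F is the reflection of C across A]
6. F_y = 11071/269  [F is the reflection of C across A]
   → F = (7854/269, 11071/269)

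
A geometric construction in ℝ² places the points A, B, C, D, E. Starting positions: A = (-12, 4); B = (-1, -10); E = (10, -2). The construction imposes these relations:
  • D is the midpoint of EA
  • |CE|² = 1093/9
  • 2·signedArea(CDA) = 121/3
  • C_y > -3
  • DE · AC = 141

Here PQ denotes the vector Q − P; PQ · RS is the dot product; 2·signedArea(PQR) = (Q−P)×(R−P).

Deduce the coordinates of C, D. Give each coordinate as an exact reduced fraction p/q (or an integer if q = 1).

1. D_x = -1  [D is the midpoint of EA]
2. D_y = 1  [D is the midpoint of EA]
   → D = (-1, 1)
3. C_x = -1  [2·signedArea(CDA) = 121/3 ∩ DE · AC = 141]
4. C_y = -8/3  [2·signedArea(CDA) = 121/3 ∩ DE · AC = 141]
   → C = (-1, -8/3)

C = (-1, -8/3)
D = (-1, 1)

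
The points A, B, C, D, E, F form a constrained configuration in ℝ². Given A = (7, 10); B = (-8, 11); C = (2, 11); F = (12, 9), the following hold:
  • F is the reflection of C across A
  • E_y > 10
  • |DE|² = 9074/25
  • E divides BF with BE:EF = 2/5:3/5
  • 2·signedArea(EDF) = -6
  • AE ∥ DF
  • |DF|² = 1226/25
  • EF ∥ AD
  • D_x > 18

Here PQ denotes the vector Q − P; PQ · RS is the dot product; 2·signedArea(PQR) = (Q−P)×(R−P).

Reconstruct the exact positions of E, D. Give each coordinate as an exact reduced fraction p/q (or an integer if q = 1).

D = (19, 44/5)
E = (0, 51/5)

1. E_x = 0  [E divides BF with BE:EF = 2/5:3/5]
2. E_y = 51/5  [E divides BF with BE:EF = 2/5:3/5]
   → E = (0, 51/5)
3. D_x = 19  [AE ∥ DF ∩ EF ∥ AD]
4. D_y = 44/5  [AE ∥ DF ∩ EF ∥ AD]
   → D = (19, 44/5)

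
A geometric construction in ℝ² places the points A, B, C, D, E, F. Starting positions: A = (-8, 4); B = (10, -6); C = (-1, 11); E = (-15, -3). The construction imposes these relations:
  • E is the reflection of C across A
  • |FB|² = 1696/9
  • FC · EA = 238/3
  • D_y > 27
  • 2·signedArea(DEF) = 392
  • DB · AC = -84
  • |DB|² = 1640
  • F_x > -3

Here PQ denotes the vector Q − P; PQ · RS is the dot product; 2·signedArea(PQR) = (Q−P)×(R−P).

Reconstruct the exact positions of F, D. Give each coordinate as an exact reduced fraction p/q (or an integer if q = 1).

D = (-12, 28)
F = (-2, 2/3)

1. D_x = -12  [line -7·x + -7·y + 112 = 0 ∩ |DB|² = 1640]
2. D_y = 28  [line -7·x + -7·y + 112 = 0 ∩ |DB|² = 1640]
   → D = (-12, 28)
3. F_x = -2  [FC · EA = 238/3 ∩ 2·signedArea(DEF) = 392]
4. F_y = 2/3  [FC · EA = 238/3 ∩ 2·signedArea(DEF) = 392]
   → F = (-2, 2/3)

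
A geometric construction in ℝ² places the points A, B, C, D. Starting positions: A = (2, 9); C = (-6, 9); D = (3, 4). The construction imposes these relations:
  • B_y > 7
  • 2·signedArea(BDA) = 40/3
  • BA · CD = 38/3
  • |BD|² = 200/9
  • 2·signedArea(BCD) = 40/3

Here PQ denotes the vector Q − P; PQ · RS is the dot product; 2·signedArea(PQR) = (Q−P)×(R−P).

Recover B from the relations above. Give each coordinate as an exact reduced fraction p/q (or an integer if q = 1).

1. B_x = -1/3  [2·signedArea(BCD) = 40/3 ∩ BA · CD = 38/3]
2. B_y = 22/3  [2·signedArea(BCD) = 40/3 ∩ BA · CD = 38/3]
   → B = (-1/3, 22/3)

B = (-1/3, 22/3)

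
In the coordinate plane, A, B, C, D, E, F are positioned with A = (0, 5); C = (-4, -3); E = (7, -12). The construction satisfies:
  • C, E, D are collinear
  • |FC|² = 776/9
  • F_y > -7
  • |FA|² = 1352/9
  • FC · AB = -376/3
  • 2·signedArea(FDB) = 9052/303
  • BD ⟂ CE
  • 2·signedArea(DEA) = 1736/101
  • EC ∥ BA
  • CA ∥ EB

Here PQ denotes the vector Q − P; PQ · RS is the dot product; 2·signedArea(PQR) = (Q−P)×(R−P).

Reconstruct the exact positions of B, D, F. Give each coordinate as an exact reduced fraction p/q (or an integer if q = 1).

1. B_x = 11  [EC ∥ BA ∩ CA ∥ EB]
2. B_y = -4  [EC ∥ BA ∩ CA ∥ EB]
   → B = (11, -4)
3. D_x = 553/101  [C, E, D are collinear ∩ BD ⟂ CE]
4. D_y = -1086/101  [C, E, D are collinear ∩ BD ⟂ CE]
   → D = (553/101, -1086/101)
5. F_x = 14/3  [line -682/101·x + 558/101·y + 20150/303 = 0 ∩ |FC|² = 776/9]
6. F_y = -19/3  [line -682/101·x + 558/101·y + 20150/303 = 0 ∩ |FC|² = 776/9]
   → F = (14/3, -19/3)

B = (11, -4)
D = (553/101, -1086/101)
F = (14/3, -19/3)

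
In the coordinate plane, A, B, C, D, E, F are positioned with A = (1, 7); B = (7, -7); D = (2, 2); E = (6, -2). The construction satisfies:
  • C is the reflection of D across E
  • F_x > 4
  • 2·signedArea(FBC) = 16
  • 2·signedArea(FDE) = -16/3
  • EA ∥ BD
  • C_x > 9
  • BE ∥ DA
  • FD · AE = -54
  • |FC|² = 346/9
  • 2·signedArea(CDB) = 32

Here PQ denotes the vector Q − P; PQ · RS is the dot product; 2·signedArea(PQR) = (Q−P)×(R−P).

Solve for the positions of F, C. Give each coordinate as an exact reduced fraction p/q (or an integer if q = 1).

C = (10, -6)
F = (5, -7/3)

1. F_x = 5  [FD · AE = -54 ∩ 2·signedArea(FDE) = -16/3]
2. F_y = -7/3  [FD · AE = -54 ∩ 2·signedArea(FDE) = -16/3]
   → F = (5, -7/3)
3. C_x = 10  [2·signedArea(FBC) = 16 ∩ C is the reflection of D across E]
4. C_y = -6  [2·signedArea(FBC) = 16 ∩ C is the reflection of D across E]
   → C = (10, -6)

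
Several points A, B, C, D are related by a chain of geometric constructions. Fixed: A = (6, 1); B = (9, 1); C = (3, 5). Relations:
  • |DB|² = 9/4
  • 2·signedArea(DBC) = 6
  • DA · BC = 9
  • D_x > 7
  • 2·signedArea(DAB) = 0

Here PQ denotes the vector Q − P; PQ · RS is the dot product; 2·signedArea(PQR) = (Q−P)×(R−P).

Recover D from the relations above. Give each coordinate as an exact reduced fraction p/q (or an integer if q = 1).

1. D_x = 15/2  [2·signedArea(DAB) = 0 ∩ DA · BC = 9]
2. D_y = 1  [2·signedArea(DAB) = 0 ∩ DA · BC = 9]
   → D = (15/2, 1)

D = (15/2, 1)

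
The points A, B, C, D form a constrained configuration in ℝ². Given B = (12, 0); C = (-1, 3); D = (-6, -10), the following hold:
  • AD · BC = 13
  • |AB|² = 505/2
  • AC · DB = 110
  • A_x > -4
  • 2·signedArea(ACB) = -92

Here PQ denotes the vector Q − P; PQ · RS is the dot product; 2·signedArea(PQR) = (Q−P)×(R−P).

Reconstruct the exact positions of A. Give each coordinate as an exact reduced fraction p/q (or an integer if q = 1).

1. A_x = -7/2  [AD · BC = 13 ∩ AC · DB = 110]
2. A_y = -7/2  [AD · BC = 13 ∩ AC · DB = 110]
   → A = (-7/2, -7/2)

A = (-7/2, -7/2)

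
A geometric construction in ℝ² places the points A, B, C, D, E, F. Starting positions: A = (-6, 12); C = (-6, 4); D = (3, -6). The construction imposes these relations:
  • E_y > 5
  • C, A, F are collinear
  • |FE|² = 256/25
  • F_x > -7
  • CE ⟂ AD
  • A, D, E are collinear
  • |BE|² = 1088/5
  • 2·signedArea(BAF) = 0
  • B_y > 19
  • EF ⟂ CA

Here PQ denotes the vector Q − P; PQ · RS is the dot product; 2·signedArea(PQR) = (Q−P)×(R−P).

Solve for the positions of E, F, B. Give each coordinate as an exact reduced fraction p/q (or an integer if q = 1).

1. E_x = -14/5  [A, D, E are collinear ∩ CE ⟂ AD]
2. E_y = 28/5  [A, D, E are collinear ∩ CE ⟂ AD]
   → E = (-14/5, 28/5)
3. F_x = -6  [C, A, F are collinear ∩ EF ⟂ CA]
4. F_y = 28/5  [C, A, F are collinear ∩ EF ⟂ CA]
   → F = (-6, 28/5)
5. B_x = -6  [2·signedArea(BAF) = 0]
6. B_y = 20  [|BE|² = 1088/5]
   → B = (-6, 20)

B = (-6, 20)
E = (-14/5, 28/5)
F = (-6, 28/5)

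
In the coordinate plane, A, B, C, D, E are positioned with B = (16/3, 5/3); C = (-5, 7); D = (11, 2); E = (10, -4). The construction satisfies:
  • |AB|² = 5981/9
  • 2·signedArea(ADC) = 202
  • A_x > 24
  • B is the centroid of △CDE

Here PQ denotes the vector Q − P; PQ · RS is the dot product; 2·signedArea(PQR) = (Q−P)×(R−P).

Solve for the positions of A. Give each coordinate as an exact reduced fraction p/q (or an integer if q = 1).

1. A_x = 25  [line -5·x + -16·y + -115 = 0 ∩ |AB|² = 5981/9]
2. A_y = -15  [line -5·x + -16·y + -115 = 0 ∩ |AB|² = 5981/9]
   → A = (25, -15)

A = (25, -15)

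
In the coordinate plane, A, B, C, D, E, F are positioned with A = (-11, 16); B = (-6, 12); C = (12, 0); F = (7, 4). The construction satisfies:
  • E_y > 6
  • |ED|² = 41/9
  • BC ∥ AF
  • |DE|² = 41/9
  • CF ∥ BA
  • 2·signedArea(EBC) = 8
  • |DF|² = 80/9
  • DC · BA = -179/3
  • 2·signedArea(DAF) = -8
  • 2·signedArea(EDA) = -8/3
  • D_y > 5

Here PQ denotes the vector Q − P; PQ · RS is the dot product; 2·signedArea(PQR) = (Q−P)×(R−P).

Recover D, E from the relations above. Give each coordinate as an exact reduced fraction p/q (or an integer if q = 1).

1. D_x = 13/3  [2·signedArea(DAF) = -8 ∩ DC · BA = -179/3]
2. D_y = 16/3  [2·signedArea(DAF) = -8 ∩ DC · BA = -179/3]
   → D = (13/3, 16/3)
3. E_x = 8/3  [2·signedArea(EBC) = 8 ∩ 2·signedArea(EDA) = -8/3]
4. E_y = 20/3  [2·signedArea(EBC) = 8 ∩ 2·signedArea(EDA) = -8/3]
   → E = (8/3, 20/3)

D = (13/3, 16/3)
E = (8/3, 20/3)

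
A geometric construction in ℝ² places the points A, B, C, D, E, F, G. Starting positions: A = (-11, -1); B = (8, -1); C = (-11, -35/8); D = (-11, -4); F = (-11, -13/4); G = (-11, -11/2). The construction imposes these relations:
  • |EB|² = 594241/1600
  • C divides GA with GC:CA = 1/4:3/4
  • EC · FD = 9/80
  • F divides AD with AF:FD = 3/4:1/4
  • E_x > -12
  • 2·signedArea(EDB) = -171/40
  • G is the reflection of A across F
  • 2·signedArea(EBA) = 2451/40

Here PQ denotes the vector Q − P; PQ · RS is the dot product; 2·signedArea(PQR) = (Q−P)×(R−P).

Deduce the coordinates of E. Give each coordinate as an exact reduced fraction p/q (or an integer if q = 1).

E = (-11, -169/40)

1. E_x = -11  [2·signedArea(EDB) = -171/40 ∩ EC · FD = 9/80]
2. E_y = -169/40  [2·signedArea(EDB) = -171/40 ∩ EC · FD = 9/80]
   → E = (-11, -169/40)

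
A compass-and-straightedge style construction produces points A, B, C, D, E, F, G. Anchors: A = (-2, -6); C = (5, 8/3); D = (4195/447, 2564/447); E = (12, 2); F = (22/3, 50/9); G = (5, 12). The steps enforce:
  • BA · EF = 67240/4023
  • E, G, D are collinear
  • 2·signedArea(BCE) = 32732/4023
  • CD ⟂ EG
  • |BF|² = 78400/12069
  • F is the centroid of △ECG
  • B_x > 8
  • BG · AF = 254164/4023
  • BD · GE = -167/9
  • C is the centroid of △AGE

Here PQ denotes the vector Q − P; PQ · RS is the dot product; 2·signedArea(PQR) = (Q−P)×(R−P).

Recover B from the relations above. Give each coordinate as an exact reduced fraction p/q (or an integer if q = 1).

B = (11794/1341, 1550/447)

1. B_x = 11794/1341  [BG · AF = 254164/4023 ∩ 2·signedArea(BCE) = 32732/4023]
2. B_y = 1550/447  [BG · AF = 254164/4023 ∩ 2·signedArea(BCE) = 32732/4023]
   → B = (11794/1341, 1550/447)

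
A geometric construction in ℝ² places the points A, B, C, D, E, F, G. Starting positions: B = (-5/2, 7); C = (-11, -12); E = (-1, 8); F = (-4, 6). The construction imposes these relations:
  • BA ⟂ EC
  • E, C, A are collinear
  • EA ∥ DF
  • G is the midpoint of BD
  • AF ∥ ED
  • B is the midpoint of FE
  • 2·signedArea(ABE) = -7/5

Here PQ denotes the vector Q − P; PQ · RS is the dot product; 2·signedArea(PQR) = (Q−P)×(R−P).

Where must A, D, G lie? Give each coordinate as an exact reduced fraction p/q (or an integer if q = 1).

1. A_x = -17/10  [E, C, A are collinear ∩ BA ⟂ EC]
2. A_y = 33/5  [E, C, A are collinear ∩ BA ⟂ EC]
   → A = (-17/10, 33/5)
3. D_x = -33/10  [EA ∥ DF ∩ AF ∥ ED]
4. D_y = 37/5  [EA ∥ DF ∩ AF ∥ ED]
   → D = (-33/10, 37/5)
5. G_x = -29/10  [G is the midpoint of BD]
6. G_y = 36/5  [G is the midpoint of BD]
   → G = (-29/10, 36/5)

A = (-17/10, 33/5)
D = (-33/10, 37/5)
G = (-29/10, 36/5)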